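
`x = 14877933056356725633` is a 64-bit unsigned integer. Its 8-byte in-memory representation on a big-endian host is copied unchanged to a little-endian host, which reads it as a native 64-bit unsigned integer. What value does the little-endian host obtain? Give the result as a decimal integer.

9309837357610531278

14877933056356725633 in 64-bit hexadecimal is 0xCE790949C02F3381.
Stored big-endian, the bytes at ascending addresses are CE 79 09 49 C0 2F 33 81.
Read back as little-endian, the first byte is least significant, giving 0x81332FC0490979CE.
0x81332FC0490979CE = 9309837357610531278.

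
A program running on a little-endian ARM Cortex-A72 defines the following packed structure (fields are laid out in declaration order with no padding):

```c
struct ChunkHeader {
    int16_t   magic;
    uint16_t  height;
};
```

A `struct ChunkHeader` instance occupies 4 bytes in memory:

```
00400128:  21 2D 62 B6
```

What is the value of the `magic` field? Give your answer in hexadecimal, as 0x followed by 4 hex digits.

`magic` is the first field, at byte offset 0, occupying 2 bytes.
Bytes at offsets 0..1: 21 2D.
Little-endian stores the least-significant byte at the lowest address.
Reassemble most-significant byte first: 2D 21 → 0x2D21.

0x2D21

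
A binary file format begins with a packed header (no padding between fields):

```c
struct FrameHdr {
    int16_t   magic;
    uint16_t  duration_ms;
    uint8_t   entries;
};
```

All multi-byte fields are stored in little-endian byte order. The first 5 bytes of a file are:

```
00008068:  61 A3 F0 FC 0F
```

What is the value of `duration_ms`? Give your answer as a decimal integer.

`duration_ms` follows `magic` (2 bytes), so it starts at byte offset 2 and occupies 2 bytes.
Bytes at offsets 2..3: F0 FC.
In little-endian order the low byte comes first in memory.
Reassemble most-significant byte first: FC F0 → 0xFCF0.
0xFCF0 = 64752.

64752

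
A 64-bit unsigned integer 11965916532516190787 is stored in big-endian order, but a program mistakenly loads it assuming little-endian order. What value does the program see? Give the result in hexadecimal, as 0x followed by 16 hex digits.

0x43FA992CB0790FA6

11965916532516190787 in 64-bit hexadecimal is 0xA60F79B02C99FA43.
Stored big-endian, the bytes at ascending addresses are A6 0F 79 B0 2C 99 FA 43.
Read back as little-endian, the first byte is least significant, giving 0x43FA992CB0790FA6.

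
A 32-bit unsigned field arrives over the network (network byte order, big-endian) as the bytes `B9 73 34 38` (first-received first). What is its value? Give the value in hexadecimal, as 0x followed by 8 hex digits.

0xB9733438

Big-endian stores the most-significant byte at the lowest address.
The bytes are already most-significant first: 0xB9733438.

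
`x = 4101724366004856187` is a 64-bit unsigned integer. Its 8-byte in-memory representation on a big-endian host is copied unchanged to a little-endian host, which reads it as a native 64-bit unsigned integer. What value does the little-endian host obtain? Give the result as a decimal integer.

4101724366004856187 in 64-bit hexadecimal is 0x38EC40943A48A57B.
Stored big-endian, the bytes at ascending addresses are 38 EC 40 94 3A 48 A5 7B.
Read back as little-endian, the first byte is least significant, giving 0x7BA5483A9440EC38.
0x7BA5483A9440EC38 = 8909606854254980152.

8909606854254980152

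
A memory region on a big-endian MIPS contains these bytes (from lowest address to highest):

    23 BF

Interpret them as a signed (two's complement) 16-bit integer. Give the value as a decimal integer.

In big-endian order the high byte comes first in memory.
The bytes are already most-significant first: 0x23BF.
0x23BF = 9151.

9151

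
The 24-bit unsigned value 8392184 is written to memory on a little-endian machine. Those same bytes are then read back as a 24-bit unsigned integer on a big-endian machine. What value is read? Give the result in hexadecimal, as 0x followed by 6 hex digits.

8392184 in 24-bit hexadecimal is 0x800DF8.
Stored little-endian, the bytes at ascending addresses are F8 0D 80.
Read back as big-endian, the last byte is least significant, giving 0xF80D80.

0xF80D80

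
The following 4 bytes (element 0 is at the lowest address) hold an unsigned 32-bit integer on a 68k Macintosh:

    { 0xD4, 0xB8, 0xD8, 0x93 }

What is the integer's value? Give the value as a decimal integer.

3568883859

Big-endian: lowest address holds the most-significant byte.
The bytes are already most-significant first: 0xD4B8D893.
0xD4B8D893 = 3568883859.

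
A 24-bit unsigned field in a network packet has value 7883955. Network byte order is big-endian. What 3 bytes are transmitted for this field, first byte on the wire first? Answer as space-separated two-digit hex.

7883955 in hexadecimal, padded to 24 bits, is 0x784CB3.
Split into bytes (most-significant first): 78 4C B3.
Big-endian stores the most-significant byte at the lowest address.
So the memory order matches the most-significant-first order: 78 4C B3.

78 4C B3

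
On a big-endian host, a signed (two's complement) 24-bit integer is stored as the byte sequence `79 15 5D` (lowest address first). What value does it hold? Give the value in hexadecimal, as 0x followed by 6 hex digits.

Big-endian stores the most-significant byte at the lowest address.
The bytes are already most-significant first: 0x79155D.

0x79155D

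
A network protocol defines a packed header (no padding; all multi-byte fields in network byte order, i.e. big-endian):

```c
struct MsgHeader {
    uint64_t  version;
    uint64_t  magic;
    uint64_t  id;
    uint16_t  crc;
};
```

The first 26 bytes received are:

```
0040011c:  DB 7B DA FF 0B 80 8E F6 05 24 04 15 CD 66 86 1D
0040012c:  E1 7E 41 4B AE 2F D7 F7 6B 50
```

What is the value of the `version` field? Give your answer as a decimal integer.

`version` is the first field, at byte offset 0, occupying 8 bytes.
Bytes at offsets 0..7: DB 7B DA FF 0B 80 8E F6.
Big-endian stores the most-significant byte at the lowest address.
The bytes are already most-significant first: 0xDB7BDAFF0B808EF6.
0xDB7BDAFF0B808EF6 = 15815475305386118902.

15815475305386118902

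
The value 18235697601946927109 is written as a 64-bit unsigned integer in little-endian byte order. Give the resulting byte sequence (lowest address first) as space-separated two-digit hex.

18235697601946927109 in hexadecimal, padded to 64 bits, is 0xFD12365A237D4005.
Split into bytes (most-significant first): FD 12 36 5A 23 7D 40 05.
In little-endian order the low byte comes first in memory.
So at ascending addresses the bytes are 05 40 7D 23 5A 36 12 FD.

05 40 7D 23 5A 36 12 FD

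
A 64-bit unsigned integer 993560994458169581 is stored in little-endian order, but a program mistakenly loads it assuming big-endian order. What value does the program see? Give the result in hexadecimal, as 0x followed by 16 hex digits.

0xEDF05CD975D6C90D

993560994458169581 in 64-bit hexadecimal is 0x0DC9D675D95CF0ED.
Stored little-endian, the bytes at ascending addresses are ED F0 5C D9 75 D6 C9 0D.
Read back as big-endian, the last byte is least significant, giving 0xEDF05CD975D6C90D.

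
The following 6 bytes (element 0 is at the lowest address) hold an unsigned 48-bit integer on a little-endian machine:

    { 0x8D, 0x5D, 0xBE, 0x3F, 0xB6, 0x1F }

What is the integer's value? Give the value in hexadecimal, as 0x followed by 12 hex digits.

0x1FB63FBE5D8D

In little-endian order the low byte comes first in memory.
Reassemble most-significant byte first: 1F B6 3F BE 5D 8D → 0x1FB63FBE5D8D.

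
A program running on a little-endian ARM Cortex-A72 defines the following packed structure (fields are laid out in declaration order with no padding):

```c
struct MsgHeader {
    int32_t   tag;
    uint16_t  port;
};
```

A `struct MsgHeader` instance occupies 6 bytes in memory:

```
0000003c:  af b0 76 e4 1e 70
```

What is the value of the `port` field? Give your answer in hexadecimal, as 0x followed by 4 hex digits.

0x701E

`port` follows `tag` (4 bytes), so it starts at byte offset 4 and occupies 2 bytes.
Bytes at offsets 4..5: 1E 70.
Little-endian: lowest address holds the least-significant byte.
Reassemble most-significant byte first: 70 1E → 0x701E.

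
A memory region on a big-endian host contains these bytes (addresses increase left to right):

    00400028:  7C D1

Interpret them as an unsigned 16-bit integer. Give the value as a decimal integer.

Big-endian stores the most-significant byte at the lowest address.
The bytes are already most-significant first: 0x7CD1.
0x7CD1 = 31953.

31953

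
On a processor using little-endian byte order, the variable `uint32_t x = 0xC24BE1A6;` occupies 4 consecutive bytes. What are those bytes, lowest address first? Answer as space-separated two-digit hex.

A6 E1 4B C2

Split into bytes (most-significant first): C2 4B E1 A6.
Little-endian: lowest address holds the least-significant byte.
So at ascending addresses the bytes are A6 E1 4B C2.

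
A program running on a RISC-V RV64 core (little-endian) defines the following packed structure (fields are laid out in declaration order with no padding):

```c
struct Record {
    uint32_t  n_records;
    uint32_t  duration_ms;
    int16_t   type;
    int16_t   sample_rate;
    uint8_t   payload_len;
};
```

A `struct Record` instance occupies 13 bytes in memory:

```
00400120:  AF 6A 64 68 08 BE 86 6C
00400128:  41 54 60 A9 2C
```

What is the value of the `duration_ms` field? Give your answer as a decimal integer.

1820769800

`duration_ms` follows `n_records` (4 bytes), so it starts at byte offset 4 and occupies 4 bytes.
Bytes at offsets 4..7: 08 BE 86 6C.
In little-endian order the low byte comes first in memory.
Reassemble most-significant byte first: 6C 86 BE 08 → 0x6C86BE08.
0x6C86BE08 = 1820769800.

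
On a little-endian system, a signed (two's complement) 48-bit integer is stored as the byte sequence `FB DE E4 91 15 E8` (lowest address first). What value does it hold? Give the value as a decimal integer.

Little-endian: lowest address holds the least-significant byte.
Reassemble most-significant byte first: E8 15 91 E4 DE FB → 0xE81591E4DEFB.
Top bit is set, so as a signed 48-bit value this is 0xE81591E4DEFB − 2^48 = -26295637057797.

-26295637057797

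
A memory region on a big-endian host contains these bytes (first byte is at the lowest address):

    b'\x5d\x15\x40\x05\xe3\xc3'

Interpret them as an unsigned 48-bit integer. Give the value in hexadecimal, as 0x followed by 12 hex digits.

Big-endian stores the most-significant byte at the lowest address.
The bytes are already most-significant first: 0x5D154005E3C3.

0x5D154005E3C3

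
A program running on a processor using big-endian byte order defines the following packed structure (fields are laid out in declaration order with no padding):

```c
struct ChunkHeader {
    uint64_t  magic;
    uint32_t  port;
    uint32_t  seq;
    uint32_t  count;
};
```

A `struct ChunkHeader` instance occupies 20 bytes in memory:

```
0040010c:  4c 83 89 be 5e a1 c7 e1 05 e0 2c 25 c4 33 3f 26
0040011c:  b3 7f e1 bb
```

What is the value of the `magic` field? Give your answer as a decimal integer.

5513401819556071393

`magic` is the first field, at byte offset 0, occupying 8 bytes.
Bytes at offsets 0..7: 4C 83 89 BE 5E A1 C7 E1.
Big-endian stores the most-significant byte at the lowest address.
The bytes are already most-significant first: 0x4C8389BE5EA1C7E1.
0x4C8389BE5EA1C7E1 = 5513401819556071393.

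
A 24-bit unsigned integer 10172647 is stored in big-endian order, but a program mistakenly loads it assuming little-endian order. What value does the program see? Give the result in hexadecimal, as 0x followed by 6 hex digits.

0xE7389B

10172647 in 24-bit hexadecimal is 0x9B38E7.
Stored big-endian, the bytes at ascending addresses are 9B 38 E7.
Read back as little-endian, the first byte is least significant, giving 0xE7389B.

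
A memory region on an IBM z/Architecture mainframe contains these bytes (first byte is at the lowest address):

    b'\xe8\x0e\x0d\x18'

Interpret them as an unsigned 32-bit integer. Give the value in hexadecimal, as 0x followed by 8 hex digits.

0xE80E0D18

In big-endian order the high byte comes first in memory.
The bytes are already most-significant first: 0xE80E0D18.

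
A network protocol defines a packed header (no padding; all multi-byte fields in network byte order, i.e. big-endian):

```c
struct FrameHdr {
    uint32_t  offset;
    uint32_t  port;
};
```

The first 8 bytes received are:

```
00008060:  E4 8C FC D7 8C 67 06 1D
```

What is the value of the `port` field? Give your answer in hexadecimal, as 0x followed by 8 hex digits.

0x8C67061D

`port` follows `offset` (4 bytes), so it starts at byte offset 4 and occupies 4 bytes.
Bytes at offsets 4..7: 8C 67 06 1D.
In big-endian order the high byte comes first in memory.
The bytes are already most-significant first: 0x8C67061D.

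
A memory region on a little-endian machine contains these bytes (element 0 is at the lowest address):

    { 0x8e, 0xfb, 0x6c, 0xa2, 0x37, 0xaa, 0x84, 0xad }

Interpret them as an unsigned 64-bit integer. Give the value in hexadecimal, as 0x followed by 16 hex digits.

In little-endian order the low byte comes first in memory.
Reassemble most-significant byte first: AD 84 AA 37 A2 6C FB 8E → 0xAD84AA37A26CFB8E.

0xAD84AA37A26CFB8E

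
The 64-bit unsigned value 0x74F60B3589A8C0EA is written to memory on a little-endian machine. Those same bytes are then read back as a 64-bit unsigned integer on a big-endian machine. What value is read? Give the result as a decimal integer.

16915705507657545332

Stored little-endian, the bytes at ascending addresses are EA C0 A8 89 35 0B F6 74.
Read back as big-endian, the last byte is least significant, giving 0xEAC0A889350BF674.
0xEAC0A889350BF674 = 16915705507657545332.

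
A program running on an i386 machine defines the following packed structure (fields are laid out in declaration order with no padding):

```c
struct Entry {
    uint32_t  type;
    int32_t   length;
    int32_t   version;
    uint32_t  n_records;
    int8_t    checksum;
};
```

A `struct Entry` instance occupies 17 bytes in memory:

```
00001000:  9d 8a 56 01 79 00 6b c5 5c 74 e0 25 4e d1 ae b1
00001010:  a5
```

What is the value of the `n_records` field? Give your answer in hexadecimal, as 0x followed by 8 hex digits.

0xB1AED14E

`n_records` follows `type` (4 B), `length` (4 B), `version` (4 B), so it starts at offset 4 + 4 + 4 = 12 and occupies 4 bytes.
Bytes at offsets 12..15: 4E D1 AE B1.
Little-endian: lowest address holds the least-significant byte.
Reassemble most-significant byte first: B1 AE D1 4E → 0xB1AED14E.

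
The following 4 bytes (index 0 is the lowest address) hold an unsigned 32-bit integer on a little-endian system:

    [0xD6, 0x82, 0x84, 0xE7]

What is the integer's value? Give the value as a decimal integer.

Little-endian stores the least-significant byte at the lowest address.
Reassemble most-significant byte first: E7 84 82 D6 → 0xE78482D6.
0xE78482D6 = 3884221142.

3884221142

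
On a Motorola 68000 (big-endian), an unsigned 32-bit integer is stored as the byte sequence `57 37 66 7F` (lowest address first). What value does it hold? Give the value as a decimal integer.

1463248511

In big-endian order the high byte comes first in memory.
The bytes are already most-significant first: 0x5737667F.
0x5737667F = 1463248511.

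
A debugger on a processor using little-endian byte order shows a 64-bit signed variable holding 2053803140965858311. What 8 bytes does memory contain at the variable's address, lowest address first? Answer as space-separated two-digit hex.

2053803140965858311 in hexadecimal, padded to 64 bits, is 0x1C8093133FD9FC07.
Split into bytes (most-significant first): 1C 80 93 13 3F D9 FC 07.
In little-endian order the low byte comes first in memory.
So at ascending addresses the bytes are 07 FC D9 3F 13 93 80 1C.

07 FC D9 3F 13 93 80 1C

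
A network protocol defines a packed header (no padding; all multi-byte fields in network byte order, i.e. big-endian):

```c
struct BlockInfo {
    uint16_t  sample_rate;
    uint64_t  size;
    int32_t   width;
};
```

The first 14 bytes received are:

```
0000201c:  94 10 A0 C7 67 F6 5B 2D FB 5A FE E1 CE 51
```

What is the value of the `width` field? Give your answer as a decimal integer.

`width` follows `sample_rate` (2 B), `size` (8 B), so it starts at offset 2 + 8 = 10 and occupies 4 bytes.
Bytes at offsets 10..13: FE E1 CE 51.
Big-endian: lowest address holds the most-significant byte.
The bytes are already most-significant first: 0xFEE1CE51.
Top bit is set, so as a signed 32-bit value this is 0xFEE1CE51 − 2^32 = -18756015.

-18756015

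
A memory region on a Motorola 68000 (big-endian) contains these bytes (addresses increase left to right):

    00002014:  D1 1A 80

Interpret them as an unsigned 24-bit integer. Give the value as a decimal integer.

13703808

In big-endian order the high byte comes first in memory.
The bytes are already most-significant first: 0xD11A80.
0xD11A80 = 13703808.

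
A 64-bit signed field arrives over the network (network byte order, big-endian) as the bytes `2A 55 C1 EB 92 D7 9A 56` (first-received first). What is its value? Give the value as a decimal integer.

3050557540138457686

In big-endian order the high byte comes first in memory.
The bytes are already most-significant first: 0x2A55C1EB92D79A56.
0x2A55C1EB92D79A56 = 3050557540138457686.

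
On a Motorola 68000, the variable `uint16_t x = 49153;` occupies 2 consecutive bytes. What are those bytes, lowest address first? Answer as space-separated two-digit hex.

C0 01

49153 in hexadecimal, padded to 16 bits, is 0xC001.
Split into bytes (most-significant first): C0 01.
In big-endian order the high byte comes first in memory.
So the memory order matches the most-significant-first order: C0 01.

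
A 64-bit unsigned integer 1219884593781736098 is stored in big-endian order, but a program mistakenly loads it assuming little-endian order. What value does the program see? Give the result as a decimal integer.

1219884593781736098 in 64-bit hexadecimal is 0x10EDE693275502A2.
Stored big-endian, the bytes at ascending addresses are 10 ED E6 93 27 55 02 A2.
Read back as little-endian, the first byte is least significant, giving 0xA202552793E6ED10.
0xA202552793E6ED10 = 11673986812571217168.

11673986812571217168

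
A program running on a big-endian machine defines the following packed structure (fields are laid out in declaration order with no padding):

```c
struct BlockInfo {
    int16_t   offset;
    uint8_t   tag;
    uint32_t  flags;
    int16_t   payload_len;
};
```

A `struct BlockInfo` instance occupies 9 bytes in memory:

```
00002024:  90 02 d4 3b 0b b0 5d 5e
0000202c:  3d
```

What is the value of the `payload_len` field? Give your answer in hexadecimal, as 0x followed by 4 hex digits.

`payload_len` follows `offset` (2 B), `tag` (1 B), `flags` (4 B), so it starts at offset 2 + 1 + 4 = 7 and occupies 2 bytes.
Bytes at offsets 7..8: 5E 3D.
In big-endian order the high byte comes first in memory.
The bytes are already most-significant first: 0x5E3D.

0x5E3D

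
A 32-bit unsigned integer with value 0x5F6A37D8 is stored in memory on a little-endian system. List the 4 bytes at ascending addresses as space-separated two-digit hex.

D8 37 6A 5F

Split into bytes (most-significant first): 5F 6A 37 D8.
Little-endian stores the least-significant byte at the lowest address.
So at ascending addresses the bytes are D8 37 6A 5F.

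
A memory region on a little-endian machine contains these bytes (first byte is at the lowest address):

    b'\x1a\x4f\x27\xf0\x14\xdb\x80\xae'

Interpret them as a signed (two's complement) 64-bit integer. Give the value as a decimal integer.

-5872453031116189926

Little-endian stores the least-significant byte at the lowest address.
Reassemble most-significant byte first: AE 80 DB 14 F0 27 4F 1A → 0xAE80DB14F0274F1A.
Top bit is set, so as a signed 64-bit value this is 0xAE80DB14F0274F1A − 2^64 = -5872453031116189926.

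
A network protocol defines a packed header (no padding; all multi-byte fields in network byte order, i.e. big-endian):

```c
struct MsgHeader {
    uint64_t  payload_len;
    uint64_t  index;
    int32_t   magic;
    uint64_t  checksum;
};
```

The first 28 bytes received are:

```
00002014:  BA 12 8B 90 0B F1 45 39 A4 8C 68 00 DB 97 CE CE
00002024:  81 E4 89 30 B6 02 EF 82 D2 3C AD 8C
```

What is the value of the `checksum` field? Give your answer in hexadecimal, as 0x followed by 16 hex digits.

`checksum` follows `payload_len` (8 B), `index` (8 B), `magic` (4 B), so it starts at offset 8 + 8 + 4 = 20 and occupies 8 bytes.
Bytes at offsets 20..27: B6 02 EF 82 D2 3C AD 8C.
In big-endian order the high byte comes first in memory.
The bytes are already most-significant first: 0xB602EF82D23CAD8C.

0xB602EF82D23CAD8C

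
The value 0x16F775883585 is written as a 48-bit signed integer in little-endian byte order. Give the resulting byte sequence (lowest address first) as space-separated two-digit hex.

Split into bytes (most-significant first): 16 F7 75 88 35 85.
Little-endian stores the least-significant byte at the lowest address.
So at ascending addresses the bytes are 85 35 88 75 F7 16.

85 35 88 75 F7 16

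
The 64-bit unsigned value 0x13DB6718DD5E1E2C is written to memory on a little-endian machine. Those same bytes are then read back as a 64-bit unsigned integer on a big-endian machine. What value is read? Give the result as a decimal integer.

Stored little-endian, the bytes at ascending addresses are 2C 1E 5E DD 18 67 DB 13.
Read back as big-endian, the last byte is least significant, giving 0x2C1E5EDD1867DB13.
0x2C1E5EDD1867DB13 = 3179082690660391699.

3179082690660391699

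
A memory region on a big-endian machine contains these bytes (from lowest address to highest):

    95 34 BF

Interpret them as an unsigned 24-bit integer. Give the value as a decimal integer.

Big-endian: lowest address holds the most-significant byte.
The bytes are already most-significant first: 0x9534BF.
0x9534BF = 9778367.

9778367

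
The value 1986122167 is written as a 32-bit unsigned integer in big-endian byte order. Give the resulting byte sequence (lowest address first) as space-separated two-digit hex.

76 61 D1 B7

1986122167 in hexadecimal, padded to 32 bits, is 0x7661D1B7.
Split into bytes (most-significant first): 76 61 D1 B7.
In big-endian order the high byte comes first in memory.
So the memory order matches the most-significant-first order: 76 61 D1 B7.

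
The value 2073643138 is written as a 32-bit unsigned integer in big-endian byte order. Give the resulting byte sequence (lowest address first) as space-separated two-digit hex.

2073643138 in hexadecimal, padded to 32 bits, is 0x7B994882.
Split into bytes (most-significant first): 7B 99 48 82.
Big-endian: lowest address holds the most-significant byte.
So the memory order matches the most-significant-first order: 7B 99 48 82.

7B 99 48 82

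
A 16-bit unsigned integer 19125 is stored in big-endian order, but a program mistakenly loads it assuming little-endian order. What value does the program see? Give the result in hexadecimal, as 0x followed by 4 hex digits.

19125 in 16-bit hexadecimal is 0x4AB5.
Stored big-endian, the bytes at ascending addresses are 4A B5.
Read back as little-endian, the first byte is least significant, giving 0xB54A.

0xB54A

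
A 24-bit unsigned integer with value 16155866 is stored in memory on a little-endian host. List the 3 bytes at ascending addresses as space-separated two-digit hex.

16155866 in hexadecimal, padded to 24 bits, is 0xF684DA.
Split into bytes (most-significant first): F6 84 DA.
Little-endian: lowest address holds the least-significant byte.
So at ascending addresses the bytes are DA 84 F6.

DA 84 F6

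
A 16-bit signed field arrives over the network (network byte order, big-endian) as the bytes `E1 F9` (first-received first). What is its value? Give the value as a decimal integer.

In big-endian order the high byte comes first in memory.
The bytes are already most-significant first: 0xE1F9.
Top bit is set, so as a signed 16-bit value this is 0xE1F9 − 2^16 = -7687.

-7687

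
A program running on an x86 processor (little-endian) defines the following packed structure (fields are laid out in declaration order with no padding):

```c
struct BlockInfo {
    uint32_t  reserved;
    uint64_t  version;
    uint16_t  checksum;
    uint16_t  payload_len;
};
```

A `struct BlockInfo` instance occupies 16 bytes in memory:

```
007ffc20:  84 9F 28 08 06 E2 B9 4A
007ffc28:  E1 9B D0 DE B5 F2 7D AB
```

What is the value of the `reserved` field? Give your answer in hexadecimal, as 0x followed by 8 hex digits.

0x08289F84

`reserved` is the first field, at byte offset 0, occupying 4 bytes.
Bytes at offsets 0..3: 84 9F 28 08.
In little-endian order the low byte comes first in memory.
Reassemble most-significant byte first: 08 28 9F 84 → 0x08289F84.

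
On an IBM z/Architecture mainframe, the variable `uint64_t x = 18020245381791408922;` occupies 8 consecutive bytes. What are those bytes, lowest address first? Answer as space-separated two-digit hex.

18020245381791408922 in hexadecimal, padded to 64 bits, is 0xFA14C5B30B0CE31A.
Split into bytes (most-significant first): FA 14 C5 B3 0B 0C E3 1A.
Big-endian: lowest address holds the most-significant byte.
So the memory order matches the most-significant-first order: FA 14 C5 B3 0B 0C E3 1A.

FA 14 C5 B3 0B 0C E3 1A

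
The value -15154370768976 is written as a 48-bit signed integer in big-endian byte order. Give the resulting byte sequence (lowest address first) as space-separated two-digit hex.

F2 37 99 1D 0F B0

Two's complement of -15154370768976 in 48 bits: 15154370768976 = 0x0DC866E2F050; invert → 0xF237991D0FAF; add 1 → 0xF237991D0FB0.
Split into bytes (most-significant first): F2 37 99 1D 0F B0.
Big-endian: lowest address holds the most-significant byte.
So the memory order matches the most-significant-first order: F2 37 99 1D 0F B0.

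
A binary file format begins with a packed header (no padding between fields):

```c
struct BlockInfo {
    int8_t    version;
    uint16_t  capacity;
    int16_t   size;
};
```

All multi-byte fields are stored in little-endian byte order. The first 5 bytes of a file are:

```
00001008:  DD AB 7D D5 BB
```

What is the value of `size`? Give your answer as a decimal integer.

`size` follows `version` (1 B), `capacity` (2 B), so it starts at offset 1 + 2 = 3 and occupies 2 bytes.
Bytes at offsets 3..4: D5 BB.
Little-endian stores the least-significant byte at the lowest address.
Reassemble most-significant byte first: BB D5 → 0xBBD5.
Top bit is set, so as a signed 16-bit value this is 0xBBD5 − 2^16 = -17451.

-17451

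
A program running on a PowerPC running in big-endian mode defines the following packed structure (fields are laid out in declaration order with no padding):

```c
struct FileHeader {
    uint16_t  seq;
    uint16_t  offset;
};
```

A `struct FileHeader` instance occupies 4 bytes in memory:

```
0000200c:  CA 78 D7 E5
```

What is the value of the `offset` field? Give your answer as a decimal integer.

55269

`offset` follows `seq` (2 bytes), so it starts at byte offset 2 and occupies 2 bytes.
Bytes at offsets 2..3: D7 E5.
In big-endian order the high byte comes first in memory.
The bytes are already most-significant first: 0xD7E5.
0xD7E5 = 55269.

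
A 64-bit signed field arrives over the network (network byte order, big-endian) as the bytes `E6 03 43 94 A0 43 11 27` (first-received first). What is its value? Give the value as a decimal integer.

-1872578714433023705

Big-endian stores the most-significant byte at the lowest address.
The bytes are already most-significant first: 0xE6034394A0431127.
Top bit is set, so as a signed 64-bit value this is 0xE6034394A0431127 − 2^64 = -1872578714433023705.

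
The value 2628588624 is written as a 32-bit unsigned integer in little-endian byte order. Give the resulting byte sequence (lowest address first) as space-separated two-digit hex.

2628588624 in hexadecimal, padded to 32 bits, is 0x9CAD1450.
Split into bytes (most-significant first): 9C AD 14 50.
Little-endian: lowest address holds the least-significant byte.
So at ascending addresses the bytes are 50 14 AD 9C.

50 14 AD 9C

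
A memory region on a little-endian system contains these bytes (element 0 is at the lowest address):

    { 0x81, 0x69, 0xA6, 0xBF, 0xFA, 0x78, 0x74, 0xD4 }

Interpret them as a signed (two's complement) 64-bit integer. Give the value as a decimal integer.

-3137750022017881727

Little-endian stores the least-significant byte at the lowest address.
Reassemble most-significant byte first: D4 74 78 FA BF A6 69 81 → 0xD47478FABFA66981.
Top bit is set, so as a signed 64-bit value this is 0xD47478FABFA66981 − 2^64 = -3137750022017881727.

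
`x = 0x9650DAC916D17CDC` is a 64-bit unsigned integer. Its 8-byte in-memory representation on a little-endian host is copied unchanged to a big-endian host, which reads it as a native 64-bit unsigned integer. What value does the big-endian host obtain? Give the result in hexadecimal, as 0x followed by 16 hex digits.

0xDC7CD116C9DA5096

Stored little-endian, the bytes at ascending addresses are DC 7C D1 16 C9 DA 50 96.
Read back as big-endian, the last byte is least significant, giving 0xDC7CD116C9DA5096.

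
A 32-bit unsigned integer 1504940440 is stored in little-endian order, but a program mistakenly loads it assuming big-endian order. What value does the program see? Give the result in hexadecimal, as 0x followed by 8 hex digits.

1504940440 in 32-bit hexadecimal is 0x59B39198.
Stored little-endian, the bytes at ascending addresses are 98 91 B3 59.
Read back as big-endian, the last byte is least significant, giving 0x9891B359.

0x9891B359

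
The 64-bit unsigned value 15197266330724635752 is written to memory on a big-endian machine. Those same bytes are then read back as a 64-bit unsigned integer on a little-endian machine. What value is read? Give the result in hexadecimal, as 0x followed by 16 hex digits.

15197266330724635752 in 64-bit hexadecimal is 0xD2E789358FD89468.
Stored big-endian, the bytes at ascending addresses are D2 E7 89 35 8F D8 94 68.
Read back as little-endian, the first byte is least significant, giving 0x6894D88F3589E7D2.

0x6894D88F3589E7D2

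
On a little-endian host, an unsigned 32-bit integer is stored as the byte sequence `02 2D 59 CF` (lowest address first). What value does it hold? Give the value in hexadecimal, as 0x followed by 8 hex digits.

0xCF592D02

In little-endian order the low byte comes first in memory.
Reassemble most-significant byte first: CF 59 2D 02 → 0xCF592D02.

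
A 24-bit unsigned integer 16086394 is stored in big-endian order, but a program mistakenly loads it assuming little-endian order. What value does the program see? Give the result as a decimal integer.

8025589

16086394 in 24-bit hexadecimal is 0xF5757A.
Stored big-endian, the bytes at ascending addresses are F5 75 7A.
Read back as little-endian, the first byte is least significant, giving 0x7A75F5.
0x7A75F5 = 8025589.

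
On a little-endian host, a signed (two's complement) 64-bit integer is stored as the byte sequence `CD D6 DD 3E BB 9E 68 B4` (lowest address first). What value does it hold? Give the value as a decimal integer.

In little-endian order the low byte comes first in memory.
Reassemble most-significant byte first: B4 68 9E BB 3E DD D6 CD → 0xB4689EBB3EDDD6CD.
Top bit is set, so as a signed 64-bit value this is 0xB4689EBB3EDDD6CD − 2^64 = -5446929222253816115.

-5446929222253816115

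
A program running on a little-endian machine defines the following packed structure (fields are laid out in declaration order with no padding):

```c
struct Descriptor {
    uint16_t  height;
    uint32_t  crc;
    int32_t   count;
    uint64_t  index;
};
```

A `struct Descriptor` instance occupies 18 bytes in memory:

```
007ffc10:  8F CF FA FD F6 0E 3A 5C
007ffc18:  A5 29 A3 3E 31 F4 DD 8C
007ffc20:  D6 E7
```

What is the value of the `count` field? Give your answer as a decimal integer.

698702906

`count` follows `height` (2 B), `crc` (4 B), so it starts at offset 2 + 4 = 6 and occupies 4 bytes.
Bytes at offsets 6..9: 3A 5C A5 29.
Little-endian stores the least-significant byte at the lowest address.
Reassemble most-significant byte first: 29 A5 5C 3A → 0x29A55C3A.
0x29A55C3A = 698702906.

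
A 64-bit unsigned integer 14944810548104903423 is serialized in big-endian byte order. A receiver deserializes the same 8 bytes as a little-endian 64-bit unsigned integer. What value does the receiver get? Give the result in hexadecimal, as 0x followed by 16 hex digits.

0xFFBA4D3303A266CF

14944810548104903423 in 64-bit hexadecimal is 0xCF66A203334DBAFF.
Stored big-endian, the bytes at ascending addresses are CF 66 A2 03 33 4D BA FF.
Read back as little-endian, the first byte is least significant, giving 0xFFBA4D3303A266CF.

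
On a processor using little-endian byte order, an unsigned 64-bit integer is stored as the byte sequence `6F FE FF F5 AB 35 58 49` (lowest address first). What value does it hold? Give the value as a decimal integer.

5285033175402151535

Little-endian: lowest address holds the least-significant byte.
Reassemble most-significant byte first: 49 58 35 AB F5 FF FE 6F → 0x495835ABF5FFFE6F.
0x495835ABF5FFFE6F = 5285033175402151535.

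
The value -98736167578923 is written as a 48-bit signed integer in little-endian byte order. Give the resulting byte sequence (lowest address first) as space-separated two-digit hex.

Two's complement of -98736167578923 in 48 bits: 98736167578923 = 0x59CCCE31ED2B; invert → 0xA63331CE12D4; add 1 → 0xA63331CE12D5.
Split into bytes (most-significant first): A6 33 31 CE 12 D5.
Little-endian: lowest address holds the least-significant byte.
So at ascending addresses the bytes are D5 12 CE 31 33 A6.

D5 12 CE 31 33 A6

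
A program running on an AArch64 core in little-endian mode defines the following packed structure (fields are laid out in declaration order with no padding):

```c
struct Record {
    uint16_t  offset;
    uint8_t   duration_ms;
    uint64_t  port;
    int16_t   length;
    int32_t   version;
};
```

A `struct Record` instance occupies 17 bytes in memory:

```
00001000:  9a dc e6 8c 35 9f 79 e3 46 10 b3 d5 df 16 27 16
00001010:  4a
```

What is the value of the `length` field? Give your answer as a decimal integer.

`length` follows `offset` (2 B), `duration_ms` (1 B), `port` (8 B), so it starts at offset 2 + 1 + 8 = 11 and occupies 2 bytes.
Bytes at offsets 11..12: D5 DF.
Little-endian stores the least-significant byte at the lowest address.
Reassemble most-significant byte first: DF D5 → 0xDFD5.
Top bit is set, so as a signed 16-bit value this is 0xDFD5 − 2^16 = -8235.

-8235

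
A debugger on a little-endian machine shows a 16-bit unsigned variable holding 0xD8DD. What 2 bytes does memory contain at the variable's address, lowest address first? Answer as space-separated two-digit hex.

DD D8

Split into bytes (most-significant first): D8 DD.
In little-endian order the low byte comes first in memory.
So at ascending addresses the bytes are DD D8.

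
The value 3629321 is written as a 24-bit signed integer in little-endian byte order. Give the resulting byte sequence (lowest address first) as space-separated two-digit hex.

09 61 37

3629321 in hexadecimal, padded to 24 bits, is 0x376109.
Split into bytes (most-significant first): 37 61 09.
In little-endian order the low byte comes first in memory.
So at ascending addresses the bytes are 09 61 37.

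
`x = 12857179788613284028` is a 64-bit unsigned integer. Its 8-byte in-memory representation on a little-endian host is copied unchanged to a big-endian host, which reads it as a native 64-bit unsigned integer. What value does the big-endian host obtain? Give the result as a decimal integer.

13578529631167868338

12857179788613284028 in 64-bit hexadecimal is 0xB26DE0E5C1A070BC.
Stored little-endian, the bytes at ascending addresses are BC 70 A0 C1 E5 E0 6D B2.
Read back as big-endian, the last byte is least significant, giving 0xBC70A0C1E5E06DB2.
0xBC70A0C1E5E06DB2 = 13578529631167868338.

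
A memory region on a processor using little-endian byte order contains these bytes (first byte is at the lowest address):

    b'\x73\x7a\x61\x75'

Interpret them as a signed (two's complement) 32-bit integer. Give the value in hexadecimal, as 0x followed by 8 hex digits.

0x75617A73

In little-endian order the low byte comes first in memory.
Reassemble most-significant byte first: 75 61 7A 73 → 0x75617A73.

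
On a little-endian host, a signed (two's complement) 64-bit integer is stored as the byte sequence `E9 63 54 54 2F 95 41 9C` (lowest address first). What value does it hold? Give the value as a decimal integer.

In little-endian order the low byte comes first in memory.
Reassemble most-significant byte first: 9C 41 95 2F 54 54 63 E9 → 0x9C41952F545463E9.
Top bit is set, so as a signed 64-bit value this is 0x9C41952F545463E9 − 2^64 = -7187299499795782679.

-7187299499795782679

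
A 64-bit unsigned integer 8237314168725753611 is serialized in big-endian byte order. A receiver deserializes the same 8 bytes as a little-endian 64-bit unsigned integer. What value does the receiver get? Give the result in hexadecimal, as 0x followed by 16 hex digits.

0x0BCF30E297D15072

8237314168725753611 in 64-bit hexadecimal is 0x7250D197E230CF0B.
Stored big-endian, the bytes at ascending addresses are 72 50 D1 97 E2 30 CF 0B.
Read back as little-endian, the first byte is least significant, giving 0x0BCF30E297D15072.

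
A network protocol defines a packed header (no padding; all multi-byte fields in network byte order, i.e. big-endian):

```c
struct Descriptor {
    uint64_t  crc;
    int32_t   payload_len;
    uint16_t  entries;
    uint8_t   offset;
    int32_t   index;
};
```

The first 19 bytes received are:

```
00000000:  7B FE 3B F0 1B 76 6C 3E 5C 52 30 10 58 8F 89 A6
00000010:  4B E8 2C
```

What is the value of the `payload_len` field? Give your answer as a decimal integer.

`payload_len` follows `crc` (8 bytes), so it starts at byte offset 8 and occupies 4 bytes.
Bytes at offsets 8..11: 5C 52 30 10.
Big-endian: lowest address holds the most-significant byte.
The bytes are already most-significant first: 0x5C523010.
0x5C523010 = 1548890128.

1548890128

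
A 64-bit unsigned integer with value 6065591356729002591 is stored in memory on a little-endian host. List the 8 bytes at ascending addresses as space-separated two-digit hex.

5F 0A 83 BA 33 4F 2D 54

6065591356729002591 in hexadecimal, padded to 64 bits, is 0x542D4F33BA830A5F.
Split into bytes (most-significant first): 54 2D 4F 33 BA 83 0A 5F.
Little-endian: lowest address holds the least-significant byte.
So at ascending addresses the bytes are 5F 0A 83 BA 33 4F 2D 54.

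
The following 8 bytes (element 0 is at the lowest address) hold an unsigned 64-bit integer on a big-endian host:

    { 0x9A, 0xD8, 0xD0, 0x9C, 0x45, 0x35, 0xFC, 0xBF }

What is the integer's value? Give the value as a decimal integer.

Big-endian stores the most-significant byte at the lowest address.
The bytes are already most-significant first: 0x9AD8D09C4535FCBF.
0x9AD8D09C4535FCBF = 11157897446405045439.

11157897446405045439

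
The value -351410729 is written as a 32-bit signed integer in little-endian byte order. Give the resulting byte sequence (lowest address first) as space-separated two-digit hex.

Two's complement of -351410729 in 32 bits: 351410729 = 0x14F21A29; invert → 0xEB0DE5D6; add 1 → 0xEB0DE5D7.
Split into bytes (most-significant first): EB 0D E5 D7.
Little-endian stores the least-significant byte at the lowest address.
So at ascending addresses the bytes are D7 E5 0D EB.

D7 E5 0D EB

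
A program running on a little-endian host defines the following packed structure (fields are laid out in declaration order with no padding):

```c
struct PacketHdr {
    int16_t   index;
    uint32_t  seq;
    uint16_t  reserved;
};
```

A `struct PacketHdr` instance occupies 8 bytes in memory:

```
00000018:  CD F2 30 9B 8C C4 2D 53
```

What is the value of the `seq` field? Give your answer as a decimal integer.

3297549104

`seq` follows `index` (2 bytes), so it starts at byte offset 2 and occupies 4 bytes.
Bytes at offsets 2..5: 30 9B 8C C4.
In little-endian order the low byte comes first in memory.
Reassemble most-significant byte first: C4 8C 9B 30 → 0xC48C9B30.
0xC48C9B30 = 3297549104.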